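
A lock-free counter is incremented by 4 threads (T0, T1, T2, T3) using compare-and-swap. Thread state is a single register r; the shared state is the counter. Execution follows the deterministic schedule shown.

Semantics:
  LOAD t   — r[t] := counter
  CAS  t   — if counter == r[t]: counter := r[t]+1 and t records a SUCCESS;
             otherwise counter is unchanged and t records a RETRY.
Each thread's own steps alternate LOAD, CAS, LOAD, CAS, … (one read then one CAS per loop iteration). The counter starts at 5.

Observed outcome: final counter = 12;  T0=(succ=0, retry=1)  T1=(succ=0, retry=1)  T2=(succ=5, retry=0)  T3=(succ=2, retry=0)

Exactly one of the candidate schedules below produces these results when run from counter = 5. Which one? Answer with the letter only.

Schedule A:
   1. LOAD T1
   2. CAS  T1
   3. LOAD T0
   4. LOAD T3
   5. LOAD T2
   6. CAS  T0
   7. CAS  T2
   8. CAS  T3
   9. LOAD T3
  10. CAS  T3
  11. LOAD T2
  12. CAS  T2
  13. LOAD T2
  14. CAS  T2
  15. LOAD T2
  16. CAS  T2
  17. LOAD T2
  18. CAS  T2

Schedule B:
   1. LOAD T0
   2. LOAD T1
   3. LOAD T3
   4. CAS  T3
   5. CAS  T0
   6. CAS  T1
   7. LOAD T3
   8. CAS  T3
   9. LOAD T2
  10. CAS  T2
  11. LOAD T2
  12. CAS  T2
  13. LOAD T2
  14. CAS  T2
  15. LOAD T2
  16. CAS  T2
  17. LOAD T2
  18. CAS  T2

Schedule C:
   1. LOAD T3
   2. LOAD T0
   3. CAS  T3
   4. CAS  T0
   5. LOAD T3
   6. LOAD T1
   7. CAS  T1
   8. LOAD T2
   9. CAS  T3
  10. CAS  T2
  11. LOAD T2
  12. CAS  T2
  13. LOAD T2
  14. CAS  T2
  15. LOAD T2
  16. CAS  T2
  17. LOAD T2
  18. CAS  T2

Tracing schedule B:
#1 T0 reads 5
#2 T1 reads 5
#3 T3 reads 5
#4 T3 CAS(5→6) writes; counter now 6
#5 T0 CAS(5→6) fails; counter now 6
#6 T1 CAS(5→6) fails; counter now 6
#7 T3 reads 6
#8 T3 CAS(6→7) writes; counter now 7
#9 T2 reads 7
#10 T2 CAS(7→8) writes; counter now 8
#11 T2 reads 8
#12 T2 CAS(8→9) writes; counter now 9
#13 T2 reads 9
#14 T2 CAS(9→10) writes; counter now 10
#15 T2 reads 10
#16 T2 CAS(10→11) writes; counter now 11
#17 T2 reads 11
#18 T2 CAS(11→12) writes; counter now 12

B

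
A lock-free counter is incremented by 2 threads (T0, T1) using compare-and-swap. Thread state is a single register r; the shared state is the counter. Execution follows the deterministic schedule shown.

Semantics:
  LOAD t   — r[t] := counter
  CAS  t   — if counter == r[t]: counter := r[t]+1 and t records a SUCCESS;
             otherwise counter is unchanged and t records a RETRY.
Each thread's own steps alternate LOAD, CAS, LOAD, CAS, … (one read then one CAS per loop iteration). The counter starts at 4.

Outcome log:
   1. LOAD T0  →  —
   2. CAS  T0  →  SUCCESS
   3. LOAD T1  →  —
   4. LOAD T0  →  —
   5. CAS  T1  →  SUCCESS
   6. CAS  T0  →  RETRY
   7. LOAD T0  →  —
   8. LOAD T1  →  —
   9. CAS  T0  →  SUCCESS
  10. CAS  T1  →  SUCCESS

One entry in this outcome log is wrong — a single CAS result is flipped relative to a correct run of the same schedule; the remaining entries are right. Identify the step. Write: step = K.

step = 10

Reference trace:
[1] T0.load  rd  (counter 4, T0.r 4)
[2] T0.cas  hit  (counter 5, T0.r 4)
[3] T1.load  rd  (counter 5, T1.r 5)
[4] T0.load  rd  (counter 5, T0.r 5)
[5] T1.cas  hit  (counter 6, T1.r 5)
[6] T0.cas  miss  (counter 6, T0.r 5)
[7] T0.load  rd  (counter 6, T0.r 6)
[8] T1.load  rd  (counter 6, T1.r 6)
[9] T0.cas  hit  (counter 7, T0.r 6)
[10] T1.cas  miss  (counter 7, T1.r 6)
Log disagrees first at step 10.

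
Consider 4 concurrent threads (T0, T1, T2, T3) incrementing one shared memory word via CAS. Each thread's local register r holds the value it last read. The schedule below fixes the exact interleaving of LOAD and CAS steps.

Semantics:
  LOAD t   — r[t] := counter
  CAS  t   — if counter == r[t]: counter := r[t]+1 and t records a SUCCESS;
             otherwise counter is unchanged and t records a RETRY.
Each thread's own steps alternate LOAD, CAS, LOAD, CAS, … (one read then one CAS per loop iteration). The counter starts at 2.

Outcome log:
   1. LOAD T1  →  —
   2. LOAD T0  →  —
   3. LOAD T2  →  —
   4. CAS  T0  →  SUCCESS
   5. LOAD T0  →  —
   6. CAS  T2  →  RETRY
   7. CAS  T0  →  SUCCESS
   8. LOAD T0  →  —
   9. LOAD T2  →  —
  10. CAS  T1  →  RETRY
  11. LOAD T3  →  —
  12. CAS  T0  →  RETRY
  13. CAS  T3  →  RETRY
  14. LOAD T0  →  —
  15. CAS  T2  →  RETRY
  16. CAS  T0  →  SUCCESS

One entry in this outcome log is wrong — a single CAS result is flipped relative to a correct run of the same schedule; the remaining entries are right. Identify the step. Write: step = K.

step = 12

Re-executing:
[1] T1.load  rd  (counter 2, T1.r 2)
[2] T0.load  rd  (counter 2, T0.r 2)
[3] T2.load  rd  (counter 2, T2.r 2)
[4] T0.cas  hit  (counter 3, T0.r 2)
[5] T0.load  rd  (counter 3, T0.r 3)
[6] T2.cas  miss  (counter 3, T2.r 2)
[7] T0.cas  hit  (counter 4, T0.r 3)
[8] T0.load  rd  (counter 4, T0.r 4)
[9] T2.load  rd  (counter 4, T2.r 4)
[10] T1.cas  miss  (counter 4, T1.r 2)
[11] T3.load  rd  (counter 4, T3.r 4)
[12] T0.cas  hit  (counter 5, T0.r 4)
[13] T3.cas  miss  (counter 5, T3.r 4)
[14] T0.load  rd  (counter 5, T0.r 5)
[15] T2.cas  miss  (counter 5, T2.r 4)
[16] T0.cas  hit  (counter 6, T0.r 5)
Flip is step 12.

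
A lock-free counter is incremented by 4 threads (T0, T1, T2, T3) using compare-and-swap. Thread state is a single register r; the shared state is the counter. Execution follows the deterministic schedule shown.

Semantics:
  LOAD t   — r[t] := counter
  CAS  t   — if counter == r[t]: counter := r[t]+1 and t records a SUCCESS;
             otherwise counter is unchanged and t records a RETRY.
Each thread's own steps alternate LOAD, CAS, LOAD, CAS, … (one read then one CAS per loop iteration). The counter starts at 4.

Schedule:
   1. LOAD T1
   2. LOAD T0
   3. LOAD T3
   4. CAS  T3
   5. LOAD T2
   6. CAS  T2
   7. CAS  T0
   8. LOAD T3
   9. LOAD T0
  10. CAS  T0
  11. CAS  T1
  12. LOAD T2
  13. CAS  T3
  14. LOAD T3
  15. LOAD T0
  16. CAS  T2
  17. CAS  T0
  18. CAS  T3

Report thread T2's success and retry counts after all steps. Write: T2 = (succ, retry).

#1 T1 reads 4
#2 T0 reads 4
#3 T3 reads 4
#4 T3 CAS(4→5) writes; counter now 5
#5 T2 reads 5
#6 T2 CAS(5→6) writes; counter now 6
#7 T0 CAS(4→5) fails; counter now 6
#8 T3 reads 6
#9 T0 reads 6
#10 T0 CAS(6→7) writes; counter now 7
#11 T1 CAS(4→5) fails; counter now 7
#12 T2 reads 7
#13 T3 CAS(6→7) fails; counter now 7
#14 T3 reads 7
#15 T0 reads 7
#16 T2 CAS(7→8) writes; counter now 8
#17 T0 CAS(7→8) fails; counter now 8
#18 T3 CAS(7→8) fails; counter now 8

T2 = (2, 0)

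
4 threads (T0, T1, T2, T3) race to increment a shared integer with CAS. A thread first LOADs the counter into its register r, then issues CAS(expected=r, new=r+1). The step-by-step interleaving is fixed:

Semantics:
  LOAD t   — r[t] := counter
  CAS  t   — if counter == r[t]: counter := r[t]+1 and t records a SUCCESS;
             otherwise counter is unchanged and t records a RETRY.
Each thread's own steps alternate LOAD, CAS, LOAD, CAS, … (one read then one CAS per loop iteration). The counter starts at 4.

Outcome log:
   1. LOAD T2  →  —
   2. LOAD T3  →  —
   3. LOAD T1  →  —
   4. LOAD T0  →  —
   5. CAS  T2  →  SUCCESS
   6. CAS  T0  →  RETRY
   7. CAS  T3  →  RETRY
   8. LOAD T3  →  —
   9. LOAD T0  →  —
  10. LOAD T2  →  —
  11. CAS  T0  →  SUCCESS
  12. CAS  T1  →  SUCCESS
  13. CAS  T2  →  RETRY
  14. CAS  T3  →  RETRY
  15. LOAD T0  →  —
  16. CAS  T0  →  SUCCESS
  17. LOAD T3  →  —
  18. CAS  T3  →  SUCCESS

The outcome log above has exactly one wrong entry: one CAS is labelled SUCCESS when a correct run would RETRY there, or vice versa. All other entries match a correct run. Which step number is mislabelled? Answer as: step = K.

step = 12

Re-executing:
T2 LOAD — after: cnt=4, r=4 — load
T3 LOAD — after: cnt=4, r=4 — load
T1 LOAD — after: cnt=4, r=4 — load
T0 LOAD — after: cnt=4, r=4 — load
T2 CAS — after: cnt=5, r=4 — ok
T0 CAS — after: cnt=5, r=4 — retry
T3 CAS — after: cnt=5, r=4 — retry
T3 LOAD — after: cnt=5, r=5 — load
T0 LOAD — after: cnt=5, r=5 — load
T2 LOAD — after: cnt=5, r=5 — load
T0 CAS — after: cnt=6, r=5 — ok
T1 CAS — after: cnt=6, r=4 — retry
T2 CAS — after: cnt=6, r=5 — retry
T3 CAS — after: cnt=6, r=5 — retry
T0 LOAD — after: cnt=6, r=6 — load
T0 CAS — after: cnt=7, r=6 — ok
T3 LOAD — after: cnt=7, r=7 — load
T3 CAS — after: cnt=8, r=7 — ok
Mismatch at 12.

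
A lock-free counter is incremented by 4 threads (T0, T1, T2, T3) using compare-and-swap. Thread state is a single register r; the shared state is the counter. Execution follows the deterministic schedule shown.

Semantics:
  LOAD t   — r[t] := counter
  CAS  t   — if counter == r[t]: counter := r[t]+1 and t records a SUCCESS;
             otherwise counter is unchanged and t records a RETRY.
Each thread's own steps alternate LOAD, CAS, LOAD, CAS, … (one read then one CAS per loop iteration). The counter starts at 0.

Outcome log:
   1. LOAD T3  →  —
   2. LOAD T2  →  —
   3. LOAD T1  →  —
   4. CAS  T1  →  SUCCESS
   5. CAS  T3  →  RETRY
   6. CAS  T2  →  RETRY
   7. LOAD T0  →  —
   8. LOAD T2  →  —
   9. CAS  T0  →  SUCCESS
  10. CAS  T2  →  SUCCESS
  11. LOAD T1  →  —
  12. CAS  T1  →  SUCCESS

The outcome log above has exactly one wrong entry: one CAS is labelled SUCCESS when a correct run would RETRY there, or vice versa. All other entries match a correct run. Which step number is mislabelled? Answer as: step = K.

step = 10

Correct run:
T3 LOAD — after: cnt=0, r=0 — load
T2 LOAD — after: cnt=0, r=0 — load
T1 LOAD — after: cnt=0, r=0 — load
T1 CAS — after: cnt=1, r=0 — ok
T3 CAS — after: cnt=1, r=0 — retry
T2 CAS — after: cnt=1, r=0 — retry
T0 LOAD — after: cnt=1, r=1 — load
T2 LOAD — after: cnt=1, r=1 — load
T0 CAS — after: cnt=2, r=1 — ok
T2 CAS — after: cnt=2, r=1 — retry
T1 LOAD — after: cnt=2, r=2 — load
T1 CAS — after: cnt=3, r=2 — ok
Flip is step 10.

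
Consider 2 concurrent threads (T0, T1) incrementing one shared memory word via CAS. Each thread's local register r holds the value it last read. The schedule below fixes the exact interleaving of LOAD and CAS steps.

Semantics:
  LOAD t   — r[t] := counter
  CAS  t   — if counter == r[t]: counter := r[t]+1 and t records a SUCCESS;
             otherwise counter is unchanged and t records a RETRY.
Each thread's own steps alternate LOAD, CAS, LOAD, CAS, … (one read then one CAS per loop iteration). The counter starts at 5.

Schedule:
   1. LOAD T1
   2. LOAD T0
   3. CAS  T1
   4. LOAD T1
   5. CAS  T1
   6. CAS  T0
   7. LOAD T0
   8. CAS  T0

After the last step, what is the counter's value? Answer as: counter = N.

counter = 8

   1) LOAD T1:  M=5  r_T1=5
   2) LOAD T0:  M=5  r_T0=5
   3) CAS  T1:  M=6  r_T1=5 ✓
   4) LOAD T1:  M=6  r_T1=6
   5) CAS  T1:  M=7  r_T1=6 ✓
   6) CAS  T0:  M=7  r_T0=5 ✗
   7) LOAD T0:  M=7  r_T0=7
   8) CAS  T0:  M=8  r_T0=7 ✓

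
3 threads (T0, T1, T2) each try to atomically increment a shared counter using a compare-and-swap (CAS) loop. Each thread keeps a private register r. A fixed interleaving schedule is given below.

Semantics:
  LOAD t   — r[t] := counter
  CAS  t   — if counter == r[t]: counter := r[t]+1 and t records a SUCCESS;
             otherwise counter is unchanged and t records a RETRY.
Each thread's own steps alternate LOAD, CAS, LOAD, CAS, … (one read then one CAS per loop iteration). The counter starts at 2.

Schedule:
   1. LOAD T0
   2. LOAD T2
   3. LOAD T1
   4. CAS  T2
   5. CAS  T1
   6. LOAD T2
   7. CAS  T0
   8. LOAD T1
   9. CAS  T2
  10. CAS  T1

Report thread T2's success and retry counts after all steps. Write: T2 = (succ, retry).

T2 = (2, 0)

#1 T0 reads 2
#2 T2 reads 2
#3 T1 reads 2
#4 T2 CAS(2→3) writes; counter now 3
#5 T1 CAS(2→3) fails; counter now 3
#6 T2 reads 3
#7 T0 CAS(2→3) fails; counter now 3
#8 T1 reads 3
#9 T2 CAS(3→4) writes; counter now 4
#10 T1 CAS(3→4) fails; counter now 4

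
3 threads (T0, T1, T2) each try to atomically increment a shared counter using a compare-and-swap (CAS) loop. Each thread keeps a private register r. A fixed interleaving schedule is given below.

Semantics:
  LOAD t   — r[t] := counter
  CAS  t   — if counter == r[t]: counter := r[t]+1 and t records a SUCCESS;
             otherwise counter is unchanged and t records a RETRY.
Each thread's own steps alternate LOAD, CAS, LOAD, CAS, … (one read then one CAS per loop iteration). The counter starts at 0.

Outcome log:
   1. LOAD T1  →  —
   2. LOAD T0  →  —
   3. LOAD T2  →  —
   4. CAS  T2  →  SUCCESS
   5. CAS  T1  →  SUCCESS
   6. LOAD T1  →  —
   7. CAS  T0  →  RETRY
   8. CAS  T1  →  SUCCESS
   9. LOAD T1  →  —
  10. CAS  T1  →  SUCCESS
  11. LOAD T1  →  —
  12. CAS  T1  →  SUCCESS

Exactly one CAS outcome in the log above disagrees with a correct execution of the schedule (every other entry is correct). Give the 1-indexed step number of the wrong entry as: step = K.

step = 5

Reference trace:
T1 LOAD — after: cnt=0, r=0 — load
T0 LOAD — after: cnt=0, r=0 — load
T2 LOAD — after: cnt=0, r=0 — load
T2 CAS — after: cnt=1, r=0 — ok
T1 CAS — after: cnt=1, r=0 — retry
T1 LOAD — after: cnt=1, r=1 — load
T0 CAS — after: cnt=1, r=0 — retry
T1 CAS — after: cnt=2, r=1 — ok
T1 LOAD — after: cnt=2, r=2 — load
T1 CAS — after: cnt=3, r=2 — ok
T1 LOAD — after: cnt=3, r=3 — load
T1 CAS — after: cnt=4, r=3 — ok
Flip is step 5.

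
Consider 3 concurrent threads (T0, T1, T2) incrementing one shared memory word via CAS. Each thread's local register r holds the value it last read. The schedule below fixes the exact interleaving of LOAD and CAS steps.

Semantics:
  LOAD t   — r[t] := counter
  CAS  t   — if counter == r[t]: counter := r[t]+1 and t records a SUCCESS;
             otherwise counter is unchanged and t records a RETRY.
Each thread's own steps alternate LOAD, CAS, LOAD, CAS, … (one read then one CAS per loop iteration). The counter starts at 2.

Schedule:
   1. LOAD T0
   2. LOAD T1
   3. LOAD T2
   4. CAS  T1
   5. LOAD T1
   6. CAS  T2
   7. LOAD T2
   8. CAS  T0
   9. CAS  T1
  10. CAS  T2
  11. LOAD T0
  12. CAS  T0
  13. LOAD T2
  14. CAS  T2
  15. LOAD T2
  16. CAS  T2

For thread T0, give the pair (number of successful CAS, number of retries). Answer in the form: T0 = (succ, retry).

step 1: T0 LOAD ⇒ load; ctr=2 reg=2
step 2: T1 LOAD ⇒ load; ctr=2 reg=2
step 3: T2 LOAD ⇒ load; ctr=2 reg=2
step 4: T1 CAS ⇒ ok; ctr=3 reg=2
step 5: T1 LOAD ⇒ load; ctr=3 reg=3
step 6: T2 CAS ⇒ retry; ctr=3 reg=2
step 7: T2 LOAD ⇒ load; ctr=3 reg=3
step 8: T0 CAS ⇒ retry; ctr=3 reg=2
step 9: T1 CAS ⇒ ok; ctr=4 reg=3
step 10: T2 CAS ⇒ retry; ctr=4 reg=3
step 11: T0 LOAD ⇒ load; ctr=4 reg=4
step 12: T0 CAS ⇒ ok; ctr=5 reg=4
step 13: T2 LOAD ⇒ load; ctr=5 reg=5
step 14: T2 CAS ⇒ ok; ctr=6 reg=5
step 15: T2 LOAD ⇒ load; ctr=6 reg=6
step 16: T2 CAS ⇒ ok; ctr=7 reg=6

T0 = (1, 1)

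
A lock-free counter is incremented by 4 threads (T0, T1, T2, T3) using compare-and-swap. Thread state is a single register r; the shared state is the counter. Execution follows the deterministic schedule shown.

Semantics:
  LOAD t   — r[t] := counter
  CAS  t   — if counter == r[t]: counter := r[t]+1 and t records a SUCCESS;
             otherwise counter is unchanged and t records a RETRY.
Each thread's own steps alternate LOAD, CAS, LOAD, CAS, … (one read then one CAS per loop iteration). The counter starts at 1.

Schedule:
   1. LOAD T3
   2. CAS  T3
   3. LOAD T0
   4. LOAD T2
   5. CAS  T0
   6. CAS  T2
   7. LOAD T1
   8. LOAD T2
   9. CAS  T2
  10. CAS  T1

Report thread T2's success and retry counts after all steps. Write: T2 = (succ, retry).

T2 = (1, 1)

step 1: T3 LOAD ⇒ load; ctr=1 reg=1
step 2: T3 CAS ⇒ ok; ctr=2 reg=1
step 3: T0 LOAD ⇒ load; ctr=2 reg=2
step 4: T2 LOAD ⇒ load; ctr=2 reg=2
step 5: T0 CAS ⇒ ok; ctr=3 reg=2
step 6: T2 CAS ⇒ retry; ctr=3 reg=2
step 7: T1 LOAD ⇒ load; ctr=3 reg=3
step 8: T2 LOAD ⇒ load; ctr=3 reg=3
step 9: T2 CAS ⇒ ok; ctr=4 reg=3
step 10: T1 CAS ⇒ retry; ctr=4 reg=3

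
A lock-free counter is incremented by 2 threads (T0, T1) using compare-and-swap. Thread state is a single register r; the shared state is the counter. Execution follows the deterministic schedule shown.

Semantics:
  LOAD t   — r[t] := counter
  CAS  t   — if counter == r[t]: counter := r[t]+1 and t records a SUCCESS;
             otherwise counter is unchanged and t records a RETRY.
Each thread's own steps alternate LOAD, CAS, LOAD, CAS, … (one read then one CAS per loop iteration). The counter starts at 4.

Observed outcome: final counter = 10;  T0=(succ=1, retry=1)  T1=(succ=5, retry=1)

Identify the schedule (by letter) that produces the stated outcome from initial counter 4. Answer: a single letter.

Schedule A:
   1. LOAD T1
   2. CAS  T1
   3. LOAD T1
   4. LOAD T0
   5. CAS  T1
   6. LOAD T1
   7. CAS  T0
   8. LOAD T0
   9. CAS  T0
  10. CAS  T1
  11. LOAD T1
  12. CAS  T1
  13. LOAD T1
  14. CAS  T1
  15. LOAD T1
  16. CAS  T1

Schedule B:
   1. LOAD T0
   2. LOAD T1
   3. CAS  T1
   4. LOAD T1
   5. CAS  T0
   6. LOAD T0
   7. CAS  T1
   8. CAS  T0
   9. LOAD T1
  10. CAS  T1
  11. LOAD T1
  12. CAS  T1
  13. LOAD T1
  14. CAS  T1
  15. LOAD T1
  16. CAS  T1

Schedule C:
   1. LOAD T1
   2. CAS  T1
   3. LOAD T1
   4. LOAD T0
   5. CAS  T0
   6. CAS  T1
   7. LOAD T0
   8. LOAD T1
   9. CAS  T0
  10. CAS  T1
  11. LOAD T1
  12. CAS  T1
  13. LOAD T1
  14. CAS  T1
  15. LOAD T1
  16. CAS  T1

Run A:
step 1: T1 LOAD ⇒ load; ctr=4 reg=4
step 2: T1 CAS ⇒ ok; ctr=5 reg=4
step 3: T1 LOAD ⇒ load; ctr=5 reg=5
step 4: T0 LOAD ⇒ load; ctr=5 reg=5
step 5: T1 CAS ⇒ ok; ctr=6 reg=5
step 6: T1 LOAD ⇒ load; ctr=6 reg=6
step 7: T0 CAS ⇒ retry; ctr=6 reg=5
step 8: T0 LOAD ⇒ load; ctr=6 reg=6
step 9: T0 CAS ⇒ ok; ctr=7 reg=6
step 10: T1 CAS ⇒ retry; ctr=7 reg=6
step 11: T1 LOAD ⇒ load; ctr=7 reg=7
step 12: T1 CAS ⇒ ok; ctr=8 reg=7
step 13: T1 LOAD ⇒ load; ctr=8 reg=8
step 14: T1 CAS ⇒ ok; ctr=9 reg=8
step 15: T1 LOAD ⇒ load; ctr=9 reg=9
step 16: T1 CAS ⇒ ok; ctr=10 reg=9

A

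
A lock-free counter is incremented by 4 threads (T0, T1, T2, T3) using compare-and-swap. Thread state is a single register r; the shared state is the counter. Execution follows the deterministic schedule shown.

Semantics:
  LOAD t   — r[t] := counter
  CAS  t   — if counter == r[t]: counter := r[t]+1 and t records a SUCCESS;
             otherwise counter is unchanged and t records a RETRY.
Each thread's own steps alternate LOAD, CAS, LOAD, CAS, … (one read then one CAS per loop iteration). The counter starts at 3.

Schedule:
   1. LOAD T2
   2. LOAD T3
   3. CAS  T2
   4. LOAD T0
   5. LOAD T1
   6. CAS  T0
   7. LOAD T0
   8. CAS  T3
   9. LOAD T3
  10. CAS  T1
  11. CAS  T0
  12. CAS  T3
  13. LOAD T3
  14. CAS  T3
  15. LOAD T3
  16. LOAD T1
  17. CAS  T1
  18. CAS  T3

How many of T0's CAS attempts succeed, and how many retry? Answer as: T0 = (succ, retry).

T0 = (2, 0)

[1] T2.load  rd  (counter 3, T2.r 3)
[2] T3.load  rd  (counter 3, T3.r 3)
[3] T2.cas  hit  (counter 4, T2.r 3)
[4] T0.load  rd  (counter 4, T0.r 4)
[5] T1.load  rd  (counter 4, T1.r 4)
[6] T0.cas  hit  (counter 5, T0.r 4)
[7] T0.load  rd  (counter 5, T0.r 5)
[8] T3.cas  miss  (counter 5, T3.r 3)
[9] T3.load  rd  (counter 5, T3.r 5)
[10] T1.cas  miss  (counter 5, T1.r 4)
[11] T0.cas  hit  (counter 6, T0.r 5)
[12] T3.cas  miss  (counter 6, T3.r 5)
[13] T3.load  rd  (counter 6, T3.r 6)
[14] T3.cas  hit  (counter 7, T3.r 6)
[15] T3.load  rd  (counter 7, T3.r 7)
[16] T1.load  rd  (counter 7, T1.r 7)
[17] T1.cas  hit  (counter 8, T1.r 7)
[18] T3.cas  miss  (counter 8, T3.r 7)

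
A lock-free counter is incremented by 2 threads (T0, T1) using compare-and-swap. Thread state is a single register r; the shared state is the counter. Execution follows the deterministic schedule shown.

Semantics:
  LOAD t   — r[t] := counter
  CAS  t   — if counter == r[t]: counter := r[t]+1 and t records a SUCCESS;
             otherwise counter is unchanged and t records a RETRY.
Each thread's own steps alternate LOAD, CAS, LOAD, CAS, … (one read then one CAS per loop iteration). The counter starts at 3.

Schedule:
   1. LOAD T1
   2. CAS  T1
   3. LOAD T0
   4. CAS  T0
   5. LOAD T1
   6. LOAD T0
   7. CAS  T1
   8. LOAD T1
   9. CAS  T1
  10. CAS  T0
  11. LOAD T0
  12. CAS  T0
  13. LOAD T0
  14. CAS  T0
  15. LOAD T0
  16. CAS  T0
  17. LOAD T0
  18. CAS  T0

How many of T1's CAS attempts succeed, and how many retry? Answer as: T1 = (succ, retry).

T1 = (3, 0)

#1 T1 reads 3
#2 T1 CAS(3→4) writes; counter now 4
#3 T0 reads 4
#4 T0 CAS(4→5) writes; counter now 5
#5 T1 reads 5
#6 T0 reads 5
#7 T1 CAS(5→6) writes; counter now 6
#8 T1 reads 6
#9 T1 CAS(6→7) writes; counter now 7
#10 T0 CAS(5→6) fails; counter now 7
#11 T0 reads 7
#12 T0 CAS(7→8) writes; counter now 8
#13 T0 reads 8
#14 T0 CAS(8→9) writes; counter now 9
#15 T0 reads 9
#16 T0 CAS(9→10) writes; counter now 10
#17 T0 reads 10
#18 T0 CAS(10→11) writes; counter now 11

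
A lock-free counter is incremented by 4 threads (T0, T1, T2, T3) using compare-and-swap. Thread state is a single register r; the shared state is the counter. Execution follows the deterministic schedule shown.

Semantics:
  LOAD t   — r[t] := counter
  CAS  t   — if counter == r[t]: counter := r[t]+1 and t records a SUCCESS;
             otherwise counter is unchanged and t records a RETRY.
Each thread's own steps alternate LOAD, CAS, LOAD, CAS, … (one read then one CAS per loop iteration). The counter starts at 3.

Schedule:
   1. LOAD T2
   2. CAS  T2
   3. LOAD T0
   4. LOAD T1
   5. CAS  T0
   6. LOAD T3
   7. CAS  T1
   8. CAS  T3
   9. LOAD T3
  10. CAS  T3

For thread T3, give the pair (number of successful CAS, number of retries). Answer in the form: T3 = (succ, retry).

T3 = (2, 0)

#1 T2 reads 3
#2 T2 CAS(3→4) writes; counter now 4
#3 T0 reads 4
#4 T1 reads 4
#5 T0 CAS(4→5) writes; counter now 5
#6 T3 reads 5
#7 T1 CAS(4→5) fails; counter now 5
#8 T3 CAS(5→6) writes; counter now 6
#9 T3 reads 6
#10 T3 CAS(6→7) writes; counter now 7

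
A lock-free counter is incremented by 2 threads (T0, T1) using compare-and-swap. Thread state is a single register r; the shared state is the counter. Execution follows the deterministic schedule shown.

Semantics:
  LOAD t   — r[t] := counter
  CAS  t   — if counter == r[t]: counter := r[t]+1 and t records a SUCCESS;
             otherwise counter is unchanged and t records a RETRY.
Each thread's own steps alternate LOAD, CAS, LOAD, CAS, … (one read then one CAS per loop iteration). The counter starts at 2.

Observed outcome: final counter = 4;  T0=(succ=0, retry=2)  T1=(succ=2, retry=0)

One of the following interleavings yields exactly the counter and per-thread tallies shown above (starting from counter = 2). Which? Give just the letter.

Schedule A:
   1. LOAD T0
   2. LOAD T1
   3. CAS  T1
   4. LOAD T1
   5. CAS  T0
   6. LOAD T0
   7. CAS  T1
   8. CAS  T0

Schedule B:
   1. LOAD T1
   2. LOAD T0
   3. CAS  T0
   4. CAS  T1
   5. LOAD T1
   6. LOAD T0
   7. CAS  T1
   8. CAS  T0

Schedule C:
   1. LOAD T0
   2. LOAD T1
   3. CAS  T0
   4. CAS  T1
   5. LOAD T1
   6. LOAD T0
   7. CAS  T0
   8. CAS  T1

Simulating candidate A:
T0 LOAD — after: cnt=2, r=2 — load
T1 LOAD — after: cnt=2, r=2 — load
T1 CAS — after: cnt=3, r=2 — ok
T1 LOAD — after: cnt=3, r=3 — load
T0 CAS — after: cnt=3, r=2 — retry
T0 LOAD — after: cnt=3, r=3 — load
T1 CAS — after: cnt=4, r=3 — ok
T0 CAS — after: cnt=4, r=3 — retry

A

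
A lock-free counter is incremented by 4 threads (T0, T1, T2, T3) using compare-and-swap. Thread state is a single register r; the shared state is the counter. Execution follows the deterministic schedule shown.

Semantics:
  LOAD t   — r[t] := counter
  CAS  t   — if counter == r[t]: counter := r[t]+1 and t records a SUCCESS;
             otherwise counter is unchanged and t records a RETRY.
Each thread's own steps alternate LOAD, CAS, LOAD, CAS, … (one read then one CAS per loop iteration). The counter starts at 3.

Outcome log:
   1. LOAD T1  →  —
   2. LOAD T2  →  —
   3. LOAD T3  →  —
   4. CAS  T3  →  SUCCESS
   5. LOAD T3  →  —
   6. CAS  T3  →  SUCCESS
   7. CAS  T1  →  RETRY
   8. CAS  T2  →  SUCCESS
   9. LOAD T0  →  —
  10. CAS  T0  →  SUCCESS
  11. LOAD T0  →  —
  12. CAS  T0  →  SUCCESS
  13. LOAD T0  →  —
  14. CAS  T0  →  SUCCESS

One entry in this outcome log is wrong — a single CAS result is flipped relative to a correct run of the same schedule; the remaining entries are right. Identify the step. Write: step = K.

step = 8

Re-executing:
[1] T1.load  rd  (counter 3, T1.r 3)
[2] T2.load  rd  (counter 3, T2.r 3)
[3] T3.load  rd  (counter 3, T3.r 3)
[4] T3.cas  hit  (counter 4, T3.r 3)
[5] T3.load  rd  (counter 4, T3.r 4)
[6] T3.cas  hit  (counter 5, T3.r 4)
[7] T1.cas  miss  (counter 5, T1.r 3)
[8] T2.cas  miss  (counter 5, T2.r 3)
[9] T0.load  rd  (counter 5, T0.r 5)
[10] T0.cas  hit  (counter 6, T0.r 5)
[11] T0.load  rd  (counter 6, T0.r 6)
[12] T0.cas  hit  (counter 7, T0.r 6)
[13] T0.load  rd  (counter 7, T0.r 7)
[14] T0.cas  hit  (counter 8, T0.r 7)
Flip is step 8.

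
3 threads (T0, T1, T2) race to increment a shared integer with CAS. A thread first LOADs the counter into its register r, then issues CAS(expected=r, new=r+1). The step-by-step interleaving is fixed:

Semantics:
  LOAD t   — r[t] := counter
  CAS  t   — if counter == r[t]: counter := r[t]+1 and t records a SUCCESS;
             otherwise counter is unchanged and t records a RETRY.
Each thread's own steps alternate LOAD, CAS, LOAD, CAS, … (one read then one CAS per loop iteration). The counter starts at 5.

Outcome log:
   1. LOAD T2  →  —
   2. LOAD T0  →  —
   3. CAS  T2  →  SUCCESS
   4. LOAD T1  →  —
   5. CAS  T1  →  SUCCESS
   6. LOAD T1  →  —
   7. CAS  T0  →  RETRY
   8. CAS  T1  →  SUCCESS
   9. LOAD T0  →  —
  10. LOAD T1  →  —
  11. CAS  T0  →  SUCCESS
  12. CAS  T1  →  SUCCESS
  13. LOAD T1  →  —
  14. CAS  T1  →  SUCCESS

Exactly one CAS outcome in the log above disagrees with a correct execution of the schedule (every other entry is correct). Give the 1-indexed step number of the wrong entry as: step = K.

Correct run:
step 1: T2 LOAD ⇒ load; ctr=5 reg=5
step 2: T0 LOAD ⇒ load; ctr=5 reg=5
step 3: T2 CAS ⇒ ok; ctr=6 reg=5
step 4: T1 LOAD ⇒ load; ctr=6 reg=6
step 5: T1 CAS ⇒ ok; ctr=7 reg=6
step 6: T1 LOAD ⇒ load; ctr=7 reg=7
step 7: T0 CAS ⇒ retry; ctr=7 reg=5
step 8: T1 CAS ⇒ ok; ctr=8 reg=7
step 9: T0 LOAD ⇒ load; ctr=8 reg=8
step 10: T1 LOAD ⇒ load; ctr=8 reg=8
step 11: T0 CAS ⇒ ok; ctr=9 reg=8
step 12: T1 CAS ⇒ retry; ctr=9 reg=8
step 13: T1 LOAD ⇒ load; ctr=9 reg=9
step 14: T1 CAS ⇒ ok; ctr=10 reg=9
Log disagrees first at step 12.

step = 12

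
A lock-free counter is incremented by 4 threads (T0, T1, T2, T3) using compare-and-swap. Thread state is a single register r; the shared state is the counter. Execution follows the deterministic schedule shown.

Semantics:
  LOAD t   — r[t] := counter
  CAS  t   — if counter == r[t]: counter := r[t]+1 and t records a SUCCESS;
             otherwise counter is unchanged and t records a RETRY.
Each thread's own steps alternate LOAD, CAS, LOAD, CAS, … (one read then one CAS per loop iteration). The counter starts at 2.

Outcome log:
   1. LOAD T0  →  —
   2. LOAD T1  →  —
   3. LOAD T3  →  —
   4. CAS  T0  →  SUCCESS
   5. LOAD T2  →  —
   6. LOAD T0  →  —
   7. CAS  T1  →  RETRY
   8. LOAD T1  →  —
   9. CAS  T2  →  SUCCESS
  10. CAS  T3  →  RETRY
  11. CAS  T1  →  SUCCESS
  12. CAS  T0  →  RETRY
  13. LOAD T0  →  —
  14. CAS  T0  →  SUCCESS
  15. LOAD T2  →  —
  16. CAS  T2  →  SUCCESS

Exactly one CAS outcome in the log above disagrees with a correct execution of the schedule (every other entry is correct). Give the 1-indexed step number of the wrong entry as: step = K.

Re-executing:
[1] T0.load  rd  (counter 2, T0.r 2)
[2] T1.load  rd  (counter 2, T1.r 2)
[3] T3.load  rd  (counter 2, T3.r 2)
[4] T0.cas  hit  (counter 3, T0.r 2)
[5] T2.load  rd  (counter 3, T2.r 3)
[6] T0.load  rd  (counter 3, T0.r 3)
[7] T1.cas  miss  (counter 3, T1.r 2)
[8] T1.load  rd  (counter 3, T1.r 3)
[9] T2.cas  hit  (counter 4, T2.r 3)
[10] T3.cas  miss  (counter 4, T3.r 2)
[11] T1.cas  miss  (counter 4, T1.r 3)
[12] T0.cas  miss  (counter 4, T0.r 3)
[13] T0.load  rd  (counter 4, T0.r 4)
[14] T0.cas  hit  (counter 5, T0.r 4)
[15] T2.load  rd  (counter 5, T2.r 5)
[16] T2.cas  hit  (counter 6, T2.r 5)
Mismatch at 11.

step = 11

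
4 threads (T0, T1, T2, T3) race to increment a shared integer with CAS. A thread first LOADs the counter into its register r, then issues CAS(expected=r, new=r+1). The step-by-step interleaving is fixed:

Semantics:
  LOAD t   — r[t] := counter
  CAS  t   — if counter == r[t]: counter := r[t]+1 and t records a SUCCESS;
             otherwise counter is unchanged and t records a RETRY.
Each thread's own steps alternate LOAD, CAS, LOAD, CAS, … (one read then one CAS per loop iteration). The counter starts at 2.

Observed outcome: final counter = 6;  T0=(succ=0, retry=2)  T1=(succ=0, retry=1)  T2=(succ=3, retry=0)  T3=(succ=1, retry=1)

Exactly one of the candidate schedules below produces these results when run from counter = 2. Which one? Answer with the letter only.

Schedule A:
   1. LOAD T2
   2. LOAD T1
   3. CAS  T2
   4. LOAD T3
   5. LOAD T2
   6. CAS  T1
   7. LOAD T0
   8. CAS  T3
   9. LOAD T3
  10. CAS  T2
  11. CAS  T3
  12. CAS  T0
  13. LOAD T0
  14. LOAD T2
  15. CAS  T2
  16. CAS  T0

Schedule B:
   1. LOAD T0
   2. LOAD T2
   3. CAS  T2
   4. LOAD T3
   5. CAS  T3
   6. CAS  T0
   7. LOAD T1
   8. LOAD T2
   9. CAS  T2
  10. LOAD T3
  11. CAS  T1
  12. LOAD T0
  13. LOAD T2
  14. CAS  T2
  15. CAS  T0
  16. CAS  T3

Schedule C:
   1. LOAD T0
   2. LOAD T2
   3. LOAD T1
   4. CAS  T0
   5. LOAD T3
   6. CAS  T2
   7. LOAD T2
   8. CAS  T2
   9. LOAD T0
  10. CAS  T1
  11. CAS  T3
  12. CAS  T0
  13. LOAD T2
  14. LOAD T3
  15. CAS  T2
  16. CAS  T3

Run B:
1. LOAD T0 → mem=2 r[T0]=2 [LOAD]
2. LOAD T2 → mem=2 r[T2]=2 [LOAD]
3. CAS T2 → mem=3 r[T2]=2 [OK]
4. LOAD T3 → mem=3 r[T3]=3 [LOAD]
5. CAS T3 → mem=4 r[T3]=3 [OK]
6. CAS T0 → mem=4 r[T0]=2 [RETRY]
7. LOAD T1 → mem=4 r[T1]=4 [LOAD]
8. LOAD T2 → mem=4 r[T2]=4 [LOAD]
9. CAS T2 → mem=5 r[T2]=4 [OK]
10. LOAD T3 → mem=5 r[T3]=5 [LOAD]
11. CAS T1 → mem=5 r[T1]=4 [RETRY]
12. LOAD T0 → mem=5 r[T0]=5 [LOAD]
13. LOAD T2 → mem=5 r[T2]=5 [LOAD]
14. CAS T2 → mem=6 r[T2]=5 [OK]
15. CAS T0 → mem=6 r[T0]=5 [RETRY]
16. CAS T3 → mem=6 r[T3]=5 [RETRY]

B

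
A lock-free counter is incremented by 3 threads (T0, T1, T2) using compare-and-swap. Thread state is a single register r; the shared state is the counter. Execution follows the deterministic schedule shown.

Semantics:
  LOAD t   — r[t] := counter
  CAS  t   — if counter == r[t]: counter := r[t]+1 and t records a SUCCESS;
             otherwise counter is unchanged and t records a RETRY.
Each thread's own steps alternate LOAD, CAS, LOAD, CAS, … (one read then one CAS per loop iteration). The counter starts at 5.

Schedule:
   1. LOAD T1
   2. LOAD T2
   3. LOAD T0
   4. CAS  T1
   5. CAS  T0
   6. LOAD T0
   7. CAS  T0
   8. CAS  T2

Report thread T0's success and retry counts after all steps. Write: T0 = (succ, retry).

T0 = (1, 1)

1. LOAD T1 → mem=5 r[T1]=5 [LOAD]
2. LOAD T2 → mem=5 r[T2]=5 [LOAD]
3. LOAD T0 → mem=5 r[T0]=5 [LOAD]
4. CAS T1 → mem=6 r[T1]=5 [OK]
5. CAS T0 → mem=6 r[T0]=5 [RETRY]
6. LOAD T0 → mem=6 r[T0]=6 [LOAD]
7. CAS T0 → mem=7 r[T0]=6 [OK]
8. CAS T2 → mem=7 r[T2]=5 [RETRY]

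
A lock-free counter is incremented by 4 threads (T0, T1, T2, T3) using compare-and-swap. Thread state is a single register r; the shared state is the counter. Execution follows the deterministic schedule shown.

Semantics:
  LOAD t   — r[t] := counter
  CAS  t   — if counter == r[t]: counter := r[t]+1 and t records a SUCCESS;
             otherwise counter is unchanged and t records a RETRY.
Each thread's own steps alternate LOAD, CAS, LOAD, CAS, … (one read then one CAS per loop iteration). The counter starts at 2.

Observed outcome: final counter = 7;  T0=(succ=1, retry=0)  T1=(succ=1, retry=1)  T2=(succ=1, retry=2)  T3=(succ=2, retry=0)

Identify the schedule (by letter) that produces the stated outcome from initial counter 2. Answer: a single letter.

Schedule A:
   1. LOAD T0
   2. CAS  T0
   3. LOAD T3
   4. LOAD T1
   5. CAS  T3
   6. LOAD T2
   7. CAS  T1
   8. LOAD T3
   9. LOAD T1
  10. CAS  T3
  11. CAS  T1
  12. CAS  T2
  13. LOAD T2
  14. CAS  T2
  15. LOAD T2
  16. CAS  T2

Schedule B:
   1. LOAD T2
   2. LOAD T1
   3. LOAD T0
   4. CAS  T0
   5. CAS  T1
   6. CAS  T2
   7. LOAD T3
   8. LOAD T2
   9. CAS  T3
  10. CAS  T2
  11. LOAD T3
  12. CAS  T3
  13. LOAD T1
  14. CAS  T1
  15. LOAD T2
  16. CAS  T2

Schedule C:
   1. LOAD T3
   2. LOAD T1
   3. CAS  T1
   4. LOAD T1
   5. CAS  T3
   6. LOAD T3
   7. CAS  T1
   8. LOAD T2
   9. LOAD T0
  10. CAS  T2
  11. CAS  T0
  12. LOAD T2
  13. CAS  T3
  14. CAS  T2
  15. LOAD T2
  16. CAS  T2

Run B:
   1) LOAD T2:  M=2  r_T2=2
   2) LOAD T1:  M=2  r_T1=2
   3) LOAD T0:  M=2  r_T0=2
   4) CAS  T0:  M=3  r_T0=2 ✓
   5) CAS  T1:  M=3  r_T1=2 ✗
   6) CAS  T2:  M=3  r_T2=2 ✗
   7) LOAD T3:  M=3  r_T3=3
   8) LOAD T2:  M=3  r_T2=3
   9) CAS  T3:  M=4  r_T3=3 ✓
  10) CAS  T2:  M=4  r_T2=3 ✗
  11) LOAD T3:  M=4  r_T3=4
  12) CAS  T3:  M=5  r_T3=4 ✓
  13) LOAD T1:  M=5  r_T1=5
  14) CAS  T1:  M=6  r_T1=5 ✓
  15) LOAD T2:  M=6  r_T2=6
  16) CAS  T2:  M=7  r_T2=6 ✓

B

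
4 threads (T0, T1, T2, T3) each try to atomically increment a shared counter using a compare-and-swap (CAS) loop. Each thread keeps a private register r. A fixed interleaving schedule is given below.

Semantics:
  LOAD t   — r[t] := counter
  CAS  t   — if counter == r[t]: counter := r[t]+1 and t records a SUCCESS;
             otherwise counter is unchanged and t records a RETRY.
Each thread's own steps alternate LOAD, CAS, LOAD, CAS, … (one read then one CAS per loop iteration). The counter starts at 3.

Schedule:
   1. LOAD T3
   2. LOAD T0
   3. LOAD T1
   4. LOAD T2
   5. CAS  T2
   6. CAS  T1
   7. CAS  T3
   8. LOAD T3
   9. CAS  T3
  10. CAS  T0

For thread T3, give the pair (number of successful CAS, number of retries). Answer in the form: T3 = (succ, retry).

step 1: T3 LOAD ⇒ load; ctr=3 reg=3
step 2: T0 LOAD ⇒ load; ctr=3 reg=3
step 3: T1 LOAD ⇒ load; ctr=3 reg=3
step 4: T2 LOAD ⇒ load; ctr=3 reg=3
step 5: T2 CAS ⇒ ok; ctr=4 reg=3
step 6: T1 CAS ⇒ retry; ctr=4 reg=3
step 7: T3 CAS ⇒ retry; ctr=4 reg=3
step 8: T3 LOAD ⇒ load; ctr=4 reg=4
step 9: T3 CAS ⇒ ok; ctr=5 reg=4
step 10: T0 CAS ⇒ retry; ctr=5 reg=3

T3 = (1, 1)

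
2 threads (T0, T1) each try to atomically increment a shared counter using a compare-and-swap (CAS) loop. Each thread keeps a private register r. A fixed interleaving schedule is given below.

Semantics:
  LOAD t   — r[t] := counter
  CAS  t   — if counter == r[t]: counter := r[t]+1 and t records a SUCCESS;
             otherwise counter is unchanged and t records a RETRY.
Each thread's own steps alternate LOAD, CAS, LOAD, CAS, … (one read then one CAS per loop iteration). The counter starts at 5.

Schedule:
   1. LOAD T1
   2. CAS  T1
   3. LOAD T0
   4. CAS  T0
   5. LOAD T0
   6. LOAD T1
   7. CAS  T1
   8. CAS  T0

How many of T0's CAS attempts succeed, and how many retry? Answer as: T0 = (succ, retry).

#1 T1 reads 5
#2 T1 CAS(5→6) writes; counter now 6
#3 T0 reads 6
#4 T0 CAS(6→7) writes; counter now 7
#5 T0 reads 7
#6 T1 reads 7
#7 T1 CAS(7→8) writes; counter now 8
#8 T0 CAS(7→8) fails; counter now 8

T0 = (1, 1)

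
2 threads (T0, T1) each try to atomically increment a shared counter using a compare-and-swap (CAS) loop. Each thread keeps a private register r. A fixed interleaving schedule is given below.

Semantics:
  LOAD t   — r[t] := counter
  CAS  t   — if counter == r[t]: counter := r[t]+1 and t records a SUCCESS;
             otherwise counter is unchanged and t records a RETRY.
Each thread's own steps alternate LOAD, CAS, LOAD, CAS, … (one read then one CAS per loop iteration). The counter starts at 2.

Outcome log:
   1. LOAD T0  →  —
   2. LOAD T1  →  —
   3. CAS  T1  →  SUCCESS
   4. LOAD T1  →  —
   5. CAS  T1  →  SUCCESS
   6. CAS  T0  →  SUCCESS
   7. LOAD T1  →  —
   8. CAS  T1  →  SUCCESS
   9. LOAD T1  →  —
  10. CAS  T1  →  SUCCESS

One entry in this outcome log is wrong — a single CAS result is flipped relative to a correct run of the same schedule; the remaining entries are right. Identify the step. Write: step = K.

step = 6

Correct run:
1. LOAD T0 → mem=2 r[T0]=2 [LOAD]
2. LOAD T1 → mem=2 r[T1]=2 [LOAD]
3. CAS T1 → mem=3 r[T1]=2 [OK]
4. LOAD T1 → mem=3 r[T1]=3 [LOAD]
5. CAS T1 → mem=4 r[T1]=3 [OK]
6. CAS T0 → mem=4 r[T0]=2 [RETRY]
7. LOAD T1 → mem=4 r[T1]=4 [LOAD]
8. CAS T1 → mem=5 r[T1]=4 [OK]
9. LOAD T1 → mem=5 r[T1]=5 [LOAD]
10. CAS T1 → mem=6 r[T1]=5 [OK]
Mismatch at 6.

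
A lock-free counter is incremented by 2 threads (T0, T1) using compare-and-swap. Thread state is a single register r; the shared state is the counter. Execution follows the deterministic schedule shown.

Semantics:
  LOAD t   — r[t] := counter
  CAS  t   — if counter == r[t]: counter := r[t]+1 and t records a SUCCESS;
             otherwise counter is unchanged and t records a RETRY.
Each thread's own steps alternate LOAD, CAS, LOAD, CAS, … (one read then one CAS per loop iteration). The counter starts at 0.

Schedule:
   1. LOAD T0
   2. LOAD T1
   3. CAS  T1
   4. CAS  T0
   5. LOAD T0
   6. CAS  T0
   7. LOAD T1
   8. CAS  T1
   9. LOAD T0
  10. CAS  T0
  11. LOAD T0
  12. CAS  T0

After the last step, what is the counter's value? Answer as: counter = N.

counter = 5

[1] T0.load  rd  (counter 0, T0.r 0)
[2] T1.load  rd  (counter 0, T1.r 0)
[3] T1.cas  hit  (counter 1, T1.r 0)
[4] T0.cas  miss  (counter 1, T0.r 0)
[5] T0.load  rd  (counter 1, T0.r 1)
[6] T0.cas  hit  (counter 2, T0.r 1)
[7] T1.load  rd  (counter 2, T1.r 2)
[8] T1.cas  hit  (counter 3, T1.r 2)
[9] T0.load  rd  (counter 3, T0.r 3)
[10] T0.cas  hit  (counter 4, T0.r 3)
[11] T0.load  rd  (counter 4, T0.r 4)
[12] T0.cas  hit  (counter 5, T0.r 4)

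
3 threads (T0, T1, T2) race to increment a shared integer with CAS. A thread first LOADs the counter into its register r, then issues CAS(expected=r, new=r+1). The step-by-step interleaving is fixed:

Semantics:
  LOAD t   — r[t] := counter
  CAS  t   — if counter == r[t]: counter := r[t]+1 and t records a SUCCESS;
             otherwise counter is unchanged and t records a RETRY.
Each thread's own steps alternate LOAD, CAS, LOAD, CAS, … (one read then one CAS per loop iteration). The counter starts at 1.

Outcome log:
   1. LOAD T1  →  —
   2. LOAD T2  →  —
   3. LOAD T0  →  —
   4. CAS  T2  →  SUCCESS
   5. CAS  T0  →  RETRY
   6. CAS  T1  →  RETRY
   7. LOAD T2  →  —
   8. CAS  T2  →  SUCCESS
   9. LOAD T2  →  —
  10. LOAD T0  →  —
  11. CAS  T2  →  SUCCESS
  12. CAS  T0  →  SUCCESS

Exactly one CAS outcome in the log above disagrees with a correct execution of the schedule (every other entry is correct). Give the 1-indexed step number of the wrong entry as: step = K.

Reference trace:
step 1: T1 LOAD ⇒ load; ctr=1 reg=1
step 2: T2 LOAD ⇒ load; ctr=1 reg=1
step 3: T0 LOAD ⇒ load; ctr=1 reg=1
step 4: T2 CAS ⇒ ok; ctr=2 reg=1
step 5: T0 CAS ⇒ retry; ctr=2 reg=1
step 6: T1 CAS ⇒ retry; ctr=2 reg=1
step 7: T2 LOAD ⇒ load; ctr=2 reg=2
step 8: T2 CAS ⇒ ok; ctr=3 reg=2
step 9: T2 LOAD ⇒ load; ctr=3 reg=3
step 10: T0 LOAD ⇒ load; ctr=3 reg=3
step 11: T2 CAS ⇒ ok; ctr=4 reg=3
step 12: T0 CAS ⇒ retry; ctr=4 reg=3
Mismatch at 12.

step = 12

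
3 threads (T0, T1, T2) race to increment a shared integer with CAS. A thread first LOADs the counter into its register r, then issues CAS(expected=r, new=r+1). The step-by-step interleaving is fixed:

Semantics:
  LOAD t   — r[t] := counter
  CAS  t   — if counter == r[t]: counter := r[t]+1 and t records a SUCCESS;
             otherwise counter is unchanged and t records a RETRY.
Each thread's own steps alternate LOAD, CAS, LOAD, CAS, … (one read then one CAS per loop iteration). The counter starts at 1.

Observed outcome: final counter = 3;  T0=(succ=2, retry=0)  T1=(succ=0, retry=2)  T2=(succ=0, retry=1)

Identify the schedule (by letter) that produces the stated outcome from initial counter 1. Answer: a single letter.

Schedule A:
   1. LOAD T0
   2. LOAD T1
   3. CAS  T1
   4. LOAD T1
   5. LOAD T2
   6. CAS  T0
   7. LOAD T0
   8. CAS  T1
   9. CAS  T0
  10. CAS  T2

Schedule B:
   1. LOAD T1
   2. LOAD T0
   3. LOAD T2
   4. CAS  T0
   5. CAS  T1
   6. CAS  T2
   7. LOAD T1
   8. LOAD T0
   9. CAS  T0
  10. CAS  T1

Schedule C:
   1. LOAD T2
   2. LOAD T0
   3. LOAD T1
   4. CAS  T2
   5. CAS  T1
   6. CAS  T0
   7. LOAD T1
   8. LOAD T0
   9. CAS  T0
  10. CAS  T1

B

Tracing schedule B:
T1 LOAD — after: cnt=1, r=1 — load
T0 LOAD — after: cnt=1, r=1 — load
T2 LOAD — after: cnt=1, r=1 — load
T0 CAS — after: cnt=2, r=1 — ok
T1 CAS — after: cnt=2, r=1 — retry
T2 CAS — after: cnt=2, r=1 — retry
T1 LOAD — after: cnt=2, r=2 — load
T0 LOAD — after: cnt=2, r=2 — load
T0 CAS — after: cnt=3, r=2 — ok
T1 CAS — after: cnt=3, r=2 — retry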